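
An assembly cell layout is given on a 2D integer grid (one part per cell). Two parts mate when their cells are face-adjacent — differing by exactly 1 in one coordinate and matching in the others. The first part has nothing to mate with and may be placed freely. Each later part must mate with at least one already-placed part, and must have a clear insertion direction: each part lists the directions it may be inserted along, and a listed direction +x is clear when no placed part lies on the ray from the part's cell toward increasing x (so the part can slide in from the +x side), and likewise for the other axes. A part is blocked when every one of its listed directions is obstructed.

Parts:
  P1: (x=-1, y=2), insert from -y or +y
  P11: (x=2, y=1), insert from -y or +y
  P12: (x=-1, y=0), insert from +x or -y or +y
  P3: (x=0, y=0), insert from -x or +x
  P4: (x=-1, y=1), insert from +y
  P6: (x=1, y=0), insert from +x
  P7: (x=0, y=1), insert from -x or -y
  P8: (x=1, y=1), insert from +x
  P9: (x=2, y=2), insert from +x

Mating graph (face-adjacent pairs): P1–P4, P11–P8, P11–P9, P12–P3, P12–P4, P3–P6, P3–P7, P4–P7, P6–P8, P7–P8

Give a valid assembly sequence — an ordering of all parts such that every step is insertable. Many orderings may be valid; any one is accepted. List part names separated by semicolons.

P6; P8; P7; P4; P11; P9; P1; P3; P12

1. P6@(1, 0) [+x clear] — {P6}
2. P8@(1, 1) [+x clear] — {P6, P8}
3. P7@(0, 1) [-x clear] — {P6, P7, P8}
4. P4@(-1, 1) [+y clear] — {P4, P6, P7, P8}
5. P11@(2, 1) [-y clear] — {P11, P4, P6, P7, P8}
6. P9@(2, 2) [+x clear] — {P11, P4, P6, P7, P8, P9}
7. P1@(-1, 2) [+y clear] — {P1, P11, P4, P6, P7, P8, P9}
8. P3@(0, 0) [-x clear] — {P1, P11, P3, P4, P6, P7, P8, P9}
9. P12@(-1, 0) [-y clear] — {P1, P11, P12, P3, P4, P6, P7, P8, P9}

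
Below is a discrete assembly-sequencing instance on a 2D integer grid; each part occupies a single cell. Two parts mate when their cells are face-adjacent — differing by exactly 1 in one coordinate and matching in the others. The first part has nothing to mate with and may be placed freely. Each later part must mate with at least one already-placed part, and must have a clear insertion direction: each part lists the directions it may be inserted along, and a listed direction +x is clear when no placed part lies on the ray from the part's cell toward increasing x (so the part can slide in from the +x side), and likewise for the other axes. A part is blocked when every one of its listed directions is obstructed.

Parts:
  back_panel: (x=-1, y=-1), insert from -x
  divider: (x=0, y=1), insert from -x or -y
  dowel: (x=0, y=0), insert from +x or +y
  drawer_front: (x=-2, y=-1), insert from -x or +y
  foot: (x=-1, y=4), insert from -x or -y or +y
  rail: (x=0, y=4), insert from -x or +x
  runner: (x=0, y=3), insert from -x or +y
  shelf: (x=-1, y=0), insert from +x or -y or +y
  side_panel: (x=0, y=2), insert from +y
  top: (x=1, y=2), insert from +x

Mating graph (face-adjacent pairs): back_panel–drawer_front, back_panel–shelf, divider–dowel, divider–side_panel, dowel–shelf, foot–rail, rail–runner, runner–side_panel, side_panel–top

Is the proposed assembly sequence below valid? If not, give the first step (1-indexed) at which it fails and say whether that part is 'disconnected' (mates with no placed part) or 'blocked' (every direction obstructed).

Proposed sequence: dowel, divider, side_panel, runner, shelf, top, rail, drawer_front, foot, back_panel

1. dowel@(0, 0) [+x clear] — {dowel}
2. divider@(0, 1) [-x clear] — {divider, dowel}
3. side_panel@(0, 2) [+y clear] — {divider, dowel, side_panel}
4. runner@(0, 3) [-x clear] — {divider, dowel, runner, side_panel}
5. shelf@(-1, 0) [-y clear] — {divider, dowel, runner, shelf, side_panel}
6. top@(1, 2) [+x clear] — {divider, dowel, runner, shelf, side_panel, top}
7. rail@(0, 4) [-x clear] — {divider, dowel, rail, runner, shelf, side_panel, top}
8. drawer_front@(-2, -1) — no placed neighbour ⇒ disconnected

Invalid at step 8 (disconnected)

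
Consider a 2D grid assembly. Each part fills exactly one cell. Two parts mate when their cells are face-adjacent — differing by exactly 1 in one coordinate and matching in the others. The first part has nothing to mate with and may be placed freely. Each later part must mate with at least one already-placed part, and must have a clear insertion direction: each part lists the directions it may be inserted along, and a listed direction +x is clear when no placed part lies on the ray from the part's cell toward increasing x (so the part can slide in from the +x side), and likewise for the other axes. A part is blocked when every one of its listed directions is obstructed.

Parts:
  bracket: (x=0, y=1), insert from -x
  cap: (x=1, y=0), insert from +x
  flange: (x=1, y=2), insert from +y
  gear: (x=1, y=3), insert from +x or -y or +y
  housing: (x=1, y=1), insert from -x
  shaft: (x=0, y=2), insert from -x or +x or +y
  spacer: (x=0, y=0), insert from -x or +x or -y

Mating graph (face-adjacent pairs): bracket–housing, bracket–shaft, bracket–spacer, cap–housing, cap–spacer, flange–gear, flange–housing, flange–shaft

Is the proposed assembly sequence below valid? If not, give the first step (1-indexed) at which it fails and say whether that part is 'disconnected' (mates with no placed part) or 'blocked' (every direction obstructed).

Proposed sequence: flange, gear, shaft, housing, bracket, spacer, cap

Valid

1. flange@(1, 2) [+y clear] — {flange}
2. gear@(1, 3) [+x clear] — {flange, gear}
3. shaft@(0, 2) [-x clear] — {flange, gear, shaft}
4. housing@(1, 1) [-x clear] — {flange, gear, housing, shaft}
5. bracket@(0, 1) [-x clear] — {bracket, flange, gear, housing, shaft}
6. spacer@(0, 0) [-x clear] — {bracket, flange, gear, housing, shaft, spacer}
7. cap@(1, 0) [+x clear] — {bracket, cap, flange, gear, housing, shaft, spacer}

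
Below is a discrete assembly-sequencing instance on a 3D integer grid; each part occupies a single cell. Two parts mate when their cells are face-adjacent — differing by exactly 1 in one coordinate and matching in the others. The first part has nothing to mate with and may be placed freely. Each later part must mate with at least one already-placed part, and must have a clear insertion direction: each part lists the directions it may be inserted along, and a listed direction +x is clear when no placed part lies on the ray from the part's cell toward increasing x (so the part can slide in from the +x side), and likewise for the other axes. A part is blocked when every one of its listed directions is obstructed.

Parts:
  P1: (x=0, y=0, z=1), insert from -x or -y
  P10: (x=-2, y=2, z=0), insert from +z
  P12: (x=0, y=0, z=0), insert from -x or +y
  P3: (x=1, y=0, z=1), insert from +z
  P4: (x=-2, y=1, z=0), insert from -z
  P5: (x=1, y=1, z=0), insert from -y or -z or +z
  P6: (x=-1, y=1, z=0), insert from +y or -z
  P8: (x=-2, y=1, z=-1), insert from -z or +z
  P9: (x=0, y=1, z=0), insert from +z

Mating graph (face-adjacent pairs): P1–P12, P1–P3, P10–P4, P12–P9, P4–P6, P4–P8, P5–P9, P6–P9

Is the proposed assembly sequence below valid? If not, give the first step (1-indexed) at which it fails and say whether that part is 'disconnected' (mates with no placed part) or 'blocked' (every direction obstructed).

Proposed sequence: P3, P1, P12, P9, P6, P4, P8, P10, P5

1. P3@(1, 0, 1) [+z clear] — {P3}
2. P1@(0, 0, 1) [-x clear] — {P1, P3}
3. P12@(0, 0, 0) [-x clear] — {P1, P12, P3}
4. P9@(0, 1, 0) [+z clear] — {P1, P12, P3, P9}
5. P6@(-1, 1, 0) [+y clear] — {P1, P12, P3, P6, P9}
6. P4@(-2, 1, 0) [-z clear] — {P1, P12, P3, P4, P6, P9}
7. P8@(-2, 1, -1) [-z clear] — {P1, P12, P3, P4, P6, P8, P9}
8. P10@(-2, 2, 0) [+z clear] — {P1, P10, P12, P3, P4, P6, P8, P9}
9. P5@(1, 1, 0) [-y clear] — {P1, P10, P12, P3, P4, P5, P6, P8, P9}

Valid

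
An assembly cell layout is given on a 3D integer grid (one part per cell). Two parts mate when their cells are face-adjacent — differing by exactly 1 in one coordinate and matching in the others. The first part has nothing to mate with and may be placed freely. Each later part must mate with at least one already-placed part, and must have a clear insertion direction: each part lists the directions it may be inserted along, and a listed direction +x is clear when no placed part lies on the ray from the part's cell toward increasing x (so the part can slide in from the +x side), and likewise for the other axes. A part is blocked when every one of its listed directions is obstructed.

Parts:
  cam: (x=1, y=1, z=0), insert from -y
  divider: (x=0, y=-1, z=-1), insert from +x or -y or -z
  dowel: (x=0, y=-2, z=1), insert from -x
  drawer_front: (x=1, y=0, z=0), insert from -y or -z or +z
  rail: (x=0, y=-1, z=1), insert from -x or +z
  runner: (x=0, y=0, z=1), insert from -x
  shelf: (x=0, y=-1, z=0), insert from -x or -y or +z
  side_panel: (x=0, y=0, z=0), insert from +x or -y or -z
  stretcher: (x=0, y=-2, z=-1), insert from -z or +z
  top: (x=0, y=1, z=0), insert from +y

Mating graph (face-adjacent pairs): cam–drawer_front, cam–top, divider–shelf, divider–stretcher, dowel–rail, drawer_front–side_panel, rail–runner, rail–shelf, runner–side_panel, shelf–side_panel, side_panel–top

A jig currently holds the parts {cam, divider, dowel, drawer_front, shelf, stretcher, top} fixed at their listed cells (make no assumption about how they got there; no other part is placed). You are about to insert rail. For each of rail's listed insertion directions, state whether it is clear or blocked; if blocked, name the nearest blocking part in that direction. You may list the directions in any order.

+z: clear; -x: clear

-x: ray from rail(0, -1, 1) has no placed part ⇒ clear
+z: ray from rail(0, -1, 1) has no placed part ⇒ clear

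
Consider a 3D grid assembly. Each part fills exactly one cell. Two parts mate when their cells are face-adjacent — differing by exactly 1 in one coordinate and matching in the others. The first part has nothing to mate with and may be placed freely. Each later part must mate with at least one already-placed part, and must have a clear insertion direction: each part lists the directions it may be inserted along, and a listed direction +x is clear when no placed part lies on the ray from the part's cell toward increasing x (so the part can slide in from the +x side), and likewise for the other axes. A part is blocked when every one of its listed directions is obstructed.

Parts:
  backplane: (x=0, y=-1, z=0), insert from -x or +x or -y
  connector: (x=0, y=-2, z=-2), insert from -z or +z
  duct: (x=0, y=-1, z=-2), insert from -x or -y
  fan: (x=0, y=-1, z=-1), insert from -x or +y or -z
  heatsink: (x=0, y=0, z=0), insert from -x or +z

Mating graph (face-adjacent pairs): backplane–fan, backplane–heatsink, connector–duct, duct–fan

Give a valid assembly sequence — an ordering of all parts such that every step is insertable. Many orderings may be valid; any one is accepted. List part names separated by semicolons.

1. connector@(0, -2, -2) [-z clear] — {connector}
2. duct@(0, -1, -2) [-x clear] — {connector, duct}
3. fan@(0, -1, -1) [-x clear] — {connector, duct, fan}
4. backplane@(0, -1, 0) [-x clear] — {backplane, connector, duct, fan}
5. heatsink@(0, 0, 0) [-x clear] — {backplane, connector, duct, fan, heatsink}

connector; duct; fan; backplane; heatsink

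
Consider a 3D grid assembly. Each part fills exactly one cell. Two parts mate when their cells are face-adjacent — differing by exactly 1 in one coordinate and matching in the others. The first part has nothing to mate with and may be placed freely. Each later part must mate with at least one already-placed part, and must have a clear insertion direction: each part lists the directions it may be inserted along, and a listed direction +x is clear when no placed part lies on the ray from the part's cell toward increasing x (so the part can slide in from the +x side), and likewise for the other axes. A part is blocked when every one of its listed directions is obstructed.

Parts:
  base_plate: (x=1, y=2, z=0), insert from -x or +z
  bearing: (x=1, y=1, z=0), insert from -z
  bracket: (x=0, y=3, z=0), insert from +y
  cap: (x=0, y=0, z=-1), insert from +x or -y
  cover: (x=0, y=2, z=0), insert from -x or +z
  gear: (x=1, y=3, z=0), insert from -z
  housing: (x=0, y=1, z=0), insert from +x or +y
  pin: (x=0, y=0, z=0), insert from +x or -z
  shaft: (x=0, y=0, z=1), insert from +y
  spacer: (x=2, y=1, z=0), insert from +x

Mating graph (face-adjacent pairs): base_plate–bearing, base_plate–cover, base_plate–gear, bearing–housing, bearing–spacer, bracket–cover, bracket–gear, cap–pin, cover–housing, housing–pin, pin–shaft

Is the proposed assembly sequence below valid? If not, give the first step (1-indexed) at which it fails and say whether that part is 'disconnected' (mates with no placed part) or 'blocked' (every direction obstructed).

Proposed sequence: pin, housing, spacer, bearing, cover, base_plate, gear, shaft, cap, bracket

Invalid at step 3 (disconnected)

1. pin@(0, 0, 0) [+x clear] — {pin}
2. housing@(0, 1, 0) [+x clear] — {housing, pin}
3. spacer@(2, 1, 0) — no placed neighbour ⇒ disconnected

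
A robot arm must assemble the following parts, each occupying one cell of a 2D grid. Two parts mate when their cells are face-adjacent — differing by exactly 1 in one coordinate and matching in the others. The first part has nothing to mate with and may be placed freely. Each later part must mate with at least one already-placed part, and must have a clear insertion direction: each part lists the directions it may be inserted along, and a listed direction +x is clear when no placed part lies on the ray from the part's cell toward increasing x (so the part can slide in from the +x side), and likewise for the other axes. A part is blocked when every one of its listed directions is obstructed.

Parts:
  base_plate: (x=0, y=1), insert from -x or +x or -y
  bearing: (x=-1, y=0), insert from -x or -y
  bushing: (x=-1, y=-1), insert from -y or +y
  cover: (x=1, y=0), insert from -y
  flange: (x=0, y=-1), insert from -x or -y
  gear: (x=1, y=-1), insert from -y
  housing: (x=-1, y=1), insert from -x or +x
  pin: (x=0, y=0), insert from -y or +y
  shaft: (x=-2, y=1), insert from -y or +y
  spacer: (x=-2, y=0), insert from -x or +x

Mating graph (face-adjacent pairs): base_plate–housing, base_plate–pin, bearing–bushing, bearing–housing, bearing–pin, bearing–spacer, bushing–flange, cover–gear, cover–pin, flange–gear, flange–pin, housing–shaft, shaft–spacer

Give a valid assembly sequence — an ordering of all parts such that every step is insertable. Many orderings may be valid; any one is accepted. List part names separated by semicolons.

1. shaft@(-2, 1) [-y clear] — {shaft}
2. spacer@(-2, 0) [-x clear] — {shaft, spacer}
3. bearing@(-1, 0) [-y clear] — {bearing, shaft, spacer}
4. pin@(0, 0) [-y clear] — {bearing, pin, shaft, spacer}
5. bushing@(-1, -1) [-y clear] — {bearing, bushing, pin, shaft, spacer}
6. cover@(1, 0) [-y clear] — {bearing, bushing, cover, pin, shaft, spacer}
7. gear@(1, -1) [-y clear] — {bearing, bushing, cover, gear, pin, shaft, spacer}
8. flange@(0, -1) [-y clear] — {bearing, bushing, cover, flange, gear, pin, shaft, spacer}
9. housing@(-1, 1) [+x clear] — {bearing, bushing, cover, flange, gear, housing, pin, shaft, spacer}
10. base_plate@(0, 1) [+x clear] — {base_plate, bearing, bushing, cover, flange, gear, housing, pin, shaft, spacer}

shaft; spacer; bearing; pin; bushing; cover; gear; flange; housing; base_plate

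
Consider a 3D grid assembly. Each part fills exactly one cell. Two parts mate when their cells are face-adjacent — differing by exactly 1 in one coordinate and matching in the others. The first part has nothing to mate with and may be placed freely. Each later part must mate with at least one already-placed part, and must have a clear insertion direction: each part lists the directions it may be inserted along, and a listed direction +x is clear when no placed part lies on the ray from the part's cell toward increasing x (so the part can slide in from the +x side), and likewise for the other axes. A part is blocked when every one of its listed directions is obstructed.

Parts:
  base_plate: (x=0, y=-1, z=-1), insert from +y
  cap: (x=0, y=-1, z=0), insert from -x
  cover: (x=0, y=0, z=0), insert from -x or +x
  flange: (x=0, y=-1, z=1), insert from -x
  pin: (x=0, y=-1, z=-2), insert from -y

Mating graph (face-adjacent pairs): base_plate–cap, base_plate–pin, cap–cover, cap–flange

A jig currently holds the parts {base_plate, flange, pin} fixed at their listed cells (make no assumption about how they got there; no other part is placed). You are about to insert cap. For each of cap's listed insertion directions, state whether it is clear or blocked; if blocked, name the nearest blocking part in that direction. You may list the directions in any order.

-x: clear

-x: ray from cap(0, -1, 0) has no placed part ⇒ clear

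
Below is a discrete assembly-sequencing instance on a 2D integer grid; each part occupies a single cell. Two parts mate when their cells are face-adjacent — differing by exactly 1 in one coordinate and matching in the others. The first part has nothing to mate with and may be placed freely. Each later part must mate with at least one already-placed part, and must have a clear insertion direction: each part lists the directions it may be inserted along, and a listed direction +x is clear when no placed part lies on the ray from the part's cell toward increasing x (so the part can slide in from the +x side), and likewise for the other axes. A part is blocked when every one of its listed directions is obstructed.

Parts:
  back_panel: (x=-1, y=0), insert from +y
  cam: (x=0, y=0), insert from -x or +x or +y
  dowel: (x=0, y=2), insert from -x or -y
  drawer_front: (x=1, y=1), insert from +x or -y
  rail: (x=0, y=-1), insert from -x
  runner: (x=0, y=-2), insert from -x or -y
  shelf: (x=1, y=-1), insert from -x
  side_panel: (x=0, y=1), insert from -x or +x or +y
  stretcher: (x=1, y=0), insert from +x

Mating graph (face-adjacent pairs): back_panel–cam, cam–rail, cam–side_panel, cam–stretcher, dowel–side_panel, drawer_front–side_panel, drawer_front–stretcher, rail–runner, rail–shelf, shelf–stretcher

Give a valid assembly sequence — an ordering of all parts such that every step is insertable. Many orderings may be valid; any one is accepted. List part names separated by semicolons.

1. back_panel@(-1, 0) [+y clear] — {back_panel}
2. cam@(0, 0) [+x clear] — {back_panel, cam}
3. stretcher@(1, 0) [+x clear] — {back_panel, cam, stretcher}
4. shelf@(1, -1) [-x clear] — {back_panel, cam, shelf, stretcher}
5. side_panel@(0, 1) [-x clear] — {back_panel, cam, shelf, side_panel, stretcher}
6. dowel@(0, 2) [-x clear] — {back_panel, cam, dowel, shelf, side_panel, stretcher}
7. drawer_front@(1, 1) [+x clear] — {back_panel, cam, dowel, drawer_front, shelf, side_panel, stretcher}
8. rail@(0, -1) [-x clear] — {back_panel, cam, dowel, drawer_front, rail, shelf, side_panel, stretcher}
9. runner@(0, -2) [-x clear] — {back_panel, cam, dowel, drawer_front, rail, runner, shelf, side_panel, stretcher}

back_panel; cam; stretcher; shelf; side_panel; dowel; drawer_front; rail; runner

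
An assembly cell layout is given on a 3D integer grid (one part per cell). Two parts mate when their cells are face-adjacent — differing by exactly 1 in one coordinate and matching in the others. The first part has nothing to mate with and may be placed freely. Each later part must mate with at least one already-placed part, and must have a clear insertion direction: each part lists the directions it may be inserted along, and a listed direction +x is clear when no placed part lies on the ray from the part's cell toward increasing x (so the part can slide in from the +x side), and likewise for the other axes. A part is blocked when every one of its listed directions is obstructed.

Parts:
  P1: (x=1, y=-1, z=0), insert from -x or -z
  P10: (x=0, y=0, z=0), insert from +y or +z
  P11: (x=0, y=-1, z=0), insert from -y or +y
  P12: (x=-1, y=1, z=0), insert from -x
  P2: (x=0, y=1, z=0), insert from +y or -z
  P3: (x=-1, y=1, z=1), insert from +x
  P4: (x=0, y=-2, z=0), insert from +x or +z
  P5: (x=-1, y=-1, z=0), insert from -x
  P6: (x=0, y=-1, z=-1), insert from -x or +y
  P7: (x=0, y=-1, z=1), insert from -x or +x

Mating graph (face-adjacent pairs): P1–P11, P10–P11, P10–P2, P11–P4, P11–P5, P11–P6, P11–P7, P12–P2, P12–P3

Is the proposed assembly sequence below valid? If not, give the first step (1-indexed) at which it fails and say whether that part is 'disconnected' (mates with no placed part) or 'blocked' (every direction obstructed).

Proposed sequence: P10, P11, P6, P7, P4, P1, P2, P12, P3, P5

1. P10@(0, 0, 0) [+y clear] — {P10}
2. P11@(0, -1, 0) [-y clear] — {P10, P11}
3. P6@(0, -1, -1) [-x clear] — {P10, P11, P6}
4. P7@(0, -1, 1) [-x clear] — {P10, P11, P6, P7}
5. P4@(0, -2, 0) [+x clear] — {P10, P11, P4, P6, P7}
6. P1@(1, -1, 0) [-z clear] — {P1, P10, P11, P4, P6, P7}
7. P2@(0, 1, 0) [+y clear] — {P1, P10, P11, P2, P4, P6, P7}
8. P12@(-1, 1, 0) [-x clear] — {P1, P10, P11, P12, P2, P4, P6, P7}
9. P3@(-1, 1, 1) [+x clear] — {P1, P10, P11, P12, P2, P3, P4, P6, P7}
10. P5@(-1, -1, 0) [-x clear] — {P1, P10, P11, P12, P2, P3, P4, P5, P6, P7}

Valid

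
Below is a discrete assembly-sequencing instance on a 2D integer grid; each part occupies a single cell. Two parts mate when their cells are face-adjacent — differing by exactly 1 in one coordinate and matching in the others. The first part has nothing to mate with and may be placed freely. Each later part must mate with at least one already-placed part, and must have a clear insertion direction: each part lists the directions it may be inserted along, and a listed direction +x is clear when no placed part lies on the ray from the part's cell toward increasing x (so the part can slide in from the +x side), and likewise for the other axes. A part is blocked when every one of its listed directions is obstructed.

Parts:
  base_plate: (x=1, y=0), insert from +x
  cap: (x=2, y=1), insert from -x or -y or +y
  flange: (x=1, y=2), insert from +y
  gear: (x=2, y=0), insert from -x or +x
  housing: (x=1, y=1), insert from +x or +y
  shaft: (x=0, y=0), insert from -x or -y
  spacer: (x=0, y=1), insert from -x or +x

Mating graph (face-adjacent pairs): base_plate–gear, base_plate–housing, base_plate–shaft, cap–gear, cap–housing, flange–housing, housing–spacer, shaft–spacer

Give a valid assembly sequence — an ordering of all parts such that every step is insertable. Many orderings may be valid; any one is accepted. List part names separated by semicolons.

1. housing@(1, 1) [+x clear] — {housing}
2. base_plate@(1, 0) [+x clear] — {base_plate, housing}
3. shaft@(0, 0) [-x clear] — {base_plate, housing, shaft}
4. gear@(2, 0) [+x clear] — {base_plate, gear, housing, shaft}
5. cap@(2, 1) [+y clear] — {base_plate, cap, gear, housing, shaft}
6. flange@(1, 2) [+y clear] — {base_plate, cap, flange, gear, housing, shaft}
7. spacer@(0, 1) [-x clear] — {base_plate, cap, flange, gear, housing, shaft, spacer}

housing; base_plate; shaft; gear; cap; flange; spacer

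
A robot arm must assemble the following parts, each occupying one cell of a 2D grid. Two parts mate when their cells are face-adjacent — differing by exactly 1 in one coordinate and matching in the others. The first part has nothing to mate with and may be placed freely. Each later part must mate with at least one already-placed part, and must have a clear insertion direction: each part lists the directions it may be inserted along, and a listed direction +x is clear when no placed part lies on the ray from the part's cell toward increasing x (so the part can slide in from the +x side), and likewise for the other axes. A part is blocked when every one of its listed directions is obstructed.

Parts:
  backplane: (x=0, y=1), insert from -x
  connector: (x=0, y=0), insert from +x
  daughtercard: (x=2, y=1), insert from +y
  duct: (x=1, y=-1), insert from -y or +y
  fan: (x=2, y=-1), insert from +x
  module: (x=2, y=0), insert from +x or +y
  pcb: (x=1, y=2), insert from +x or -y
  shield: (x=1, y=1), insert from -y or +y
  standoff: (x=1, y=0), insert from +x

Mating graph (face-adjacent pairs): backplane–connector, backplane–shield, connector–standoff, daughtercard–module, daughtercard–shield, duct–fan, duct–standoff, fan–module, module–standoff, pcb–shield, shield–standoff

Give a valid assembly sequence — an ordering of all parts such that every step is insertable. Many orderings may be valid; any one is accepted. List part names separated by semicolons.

1. shield@(1, 1) [-y clear] — {shield}
2. daughtercard@(2, 1) [+y clear] — {daughtercard, shield}
3. backplane@(0, 1) [-x clear] — {backplane, daughtercard, shield}
4. connector@(0, 0) [+x clear] — {backplane, connector, daughtercard, shield}
5. standoff@(1, 0) [+x clear] — {backplane, connector, daughtercard, shield, standoff}
6. module@(2, 0) [+x clear] — {backplane, connector, daughtercard, module, shield, standoff}
7. fan@(2, -1) [+x clear] — {backplane, connector, daughtercard, fan, module, shield, standoff}
8. duct@(1, -1) [-y clear] — {backplane, connector, daughtercard, duct, fan, module, shield, standoff}
9. pcb@(1, 2) [+x clear] — {backplane, connector, daughtercard, duct, fan, module, pcb, shield, standoff}

shield; daughtercard; backplane; connector; standoff; module; fan; duct; pcb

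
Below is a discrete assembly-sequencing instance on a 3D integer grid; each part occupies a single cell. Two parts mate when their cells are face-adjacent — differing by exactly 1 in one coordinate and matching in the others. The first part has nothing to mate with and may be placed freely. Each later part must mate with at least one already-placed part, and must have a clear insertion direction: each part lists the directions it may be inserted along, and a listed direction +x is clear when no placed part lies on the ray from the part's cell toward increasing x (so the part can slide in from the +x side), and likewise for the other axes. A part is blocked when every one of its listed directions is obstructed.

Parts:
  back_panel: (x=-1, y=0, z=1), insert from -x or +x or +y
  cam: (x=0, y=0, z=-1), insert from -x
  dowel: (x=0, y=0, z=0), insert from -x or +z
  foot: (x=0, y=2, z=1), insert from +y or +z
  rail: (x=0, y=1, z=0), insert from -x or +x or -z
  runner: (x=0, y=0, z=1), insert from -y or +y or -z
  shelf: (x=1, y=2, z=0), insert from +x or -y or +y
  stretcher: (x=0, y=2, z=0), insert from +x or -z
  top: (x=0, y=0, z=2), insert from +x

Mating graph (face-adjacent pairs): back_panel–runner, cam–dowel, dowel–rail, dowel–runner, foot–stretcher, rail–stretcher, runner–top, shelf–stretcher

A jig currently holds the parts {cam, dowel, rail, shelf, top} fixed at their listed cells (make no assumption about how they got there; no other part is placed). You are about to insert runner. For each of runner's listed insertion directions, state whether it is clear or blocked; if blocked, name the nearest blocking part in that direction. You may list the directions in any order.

+y: clear; -y: clear; -z: blocked by dowel

-y: ray from runner(0, 0, 1) has no placed part ⇒ clear
+y: ray from runner(0, 0, 1) has no placed part ⇒ clear
-z: nearest on ray is dowel@(0, 0, 0) ⇒ blocked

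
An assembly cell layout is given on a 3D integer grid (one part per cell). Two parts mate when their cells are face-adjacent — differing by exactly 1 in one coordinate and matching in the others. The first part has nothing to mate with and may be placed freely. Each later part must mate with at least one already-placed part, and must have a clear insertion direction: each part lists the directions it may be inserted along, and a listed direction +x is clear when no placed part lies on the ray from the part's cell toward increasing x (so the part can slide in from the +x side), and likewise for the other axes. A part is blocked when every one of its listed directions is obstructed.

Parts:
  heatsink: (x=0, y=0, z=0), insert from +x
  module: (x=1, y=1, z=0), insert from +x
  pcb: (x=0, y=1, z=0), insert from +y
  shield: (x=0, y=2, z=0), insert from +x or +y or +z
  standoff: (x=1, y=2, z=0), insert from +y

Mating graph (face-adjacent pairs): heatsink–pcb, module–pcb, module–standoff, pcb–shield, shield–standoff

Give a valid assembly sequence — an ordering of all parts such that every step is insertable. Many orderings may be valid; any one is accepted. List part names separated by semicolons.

heatsink; pcb; shield; module; standoff

1. heatsink@(0, 0, 0) [+x clear] — {heatsink}
2. pcb@(0, 1, 0) [+y clear] — {heatsink, pcb}
3. shield@(0, 2, 0) [+x clear] — {heatsink, pcb, shield}
4. module@(1, 1, 0) [+x clear] — {heatsink, module, pcb, shield}
5. standoff@(1, 2, 0) [+y clear] — {heatsink, module, pcb, shield, standoff}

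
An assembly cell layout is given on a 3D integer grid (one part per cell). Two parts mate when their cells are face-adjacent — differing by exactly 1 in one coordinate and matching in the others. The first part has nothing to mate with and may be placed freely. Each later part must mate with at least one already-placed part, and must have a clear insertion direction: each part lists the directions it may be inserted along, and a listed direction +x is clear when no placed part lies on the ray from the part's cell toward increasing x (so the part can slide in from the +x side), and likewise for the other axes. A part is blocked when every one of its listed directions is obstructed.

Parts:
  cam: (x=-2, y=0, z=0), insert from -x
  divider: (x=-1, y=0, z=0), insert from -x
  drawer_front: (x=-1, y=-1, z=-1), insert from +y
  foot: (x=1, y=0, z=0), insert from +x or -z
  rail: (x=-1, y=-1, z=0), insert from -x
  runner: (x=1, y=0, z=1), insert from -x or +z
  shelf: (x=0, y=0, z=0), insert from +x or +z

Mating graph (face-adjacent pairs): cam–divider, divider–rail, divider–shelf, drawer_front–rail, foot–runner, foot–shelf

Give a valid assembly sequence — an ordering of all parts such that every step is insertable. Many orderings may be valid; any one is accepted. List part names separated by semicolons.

drawer_front; rail; divider; shelf; foot; runner; cam

1. drawer_front@(-1, -1, -1) [+y clear] — {drawer_front}
2. rail@(-1, -1, 0) [-x clear] — {drawer_front, rail}
3. divider@(-1, 0, 0) [-x clear] — {divider, drawer_front, rail}
4. shelf@(0, 0, 0) [+x clear] — {divider, drawer_front, rail, shelf}
5. foot@(1, 0, 0) [+x clear] — {divider, drawer_front, foot, rail, shelf}
6. runner@(1, 0, 1) [-x clear] — {divider, drawer_front, foot, rail, runner, shelf}
7. cam@(-2, 0, 0) [-x clear] — {cam, divider, drawer_front, foot, rail, runner, shelf}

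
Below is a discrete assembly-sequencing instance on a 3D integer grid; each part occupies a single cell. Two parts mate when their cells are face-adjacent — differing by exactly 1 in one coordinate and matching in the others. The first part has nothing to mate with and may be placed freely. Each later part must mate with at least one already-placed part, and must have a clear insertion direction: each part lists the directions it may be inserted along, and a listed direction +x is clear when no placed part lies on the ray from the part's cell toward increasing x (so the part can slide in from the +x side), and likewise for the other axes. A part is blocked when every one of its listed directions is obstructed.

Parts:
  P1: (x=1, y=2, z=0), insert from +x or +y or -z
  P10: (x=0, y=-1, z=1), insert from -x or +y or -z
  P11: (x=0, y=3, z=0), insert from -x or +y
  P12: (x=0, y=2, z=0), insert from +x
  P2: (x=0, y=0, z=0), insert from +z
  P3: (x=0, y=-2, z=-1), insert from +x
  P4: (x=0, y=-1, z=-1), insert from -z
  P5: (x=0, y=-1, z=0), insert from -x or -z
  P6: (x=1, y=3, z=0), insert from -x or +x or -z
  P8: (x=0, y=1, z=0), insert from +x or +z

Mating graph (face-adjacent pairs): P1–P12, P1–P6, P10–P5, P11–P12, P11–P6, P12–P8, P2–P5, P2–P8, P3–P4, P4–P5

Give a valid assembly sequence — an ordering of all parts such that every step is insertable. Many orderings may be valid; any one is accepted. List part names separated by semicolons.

P8; P12; P11; P6; P2; P5; P10; P1; P4; P3

1. P8@(0, 1, 0) [+x clear] — {P8}
2. P12@(0, 2, 0) [+x clear] — {P12, P8}
3. P11@(0, 3, 0) [-x clear] — {P11, P12, P8}
4. P6@(1, 3, 0) [+x clear] — {P11, P12, P6, P8}
5. P2@(0, 0, 0) [+z clear] — {P11, P12, P2, P6, P8}
6. P5@(0, -1, 0) [-x clear] — {P11, P12, P2, P5, P6, P8}
7. P10@(0, -1, 1) [-x clear] — {P10, P11, P12, P2, P5, P6, P8}
8. P1@(1, 2, 0) [+x clear] — {P1, P10, P11, P12, P2, P5, P6, P8}
9. P4@(0, -1, -1) [-z clear] — {P1, P10, P11, P12, P2, P4, P5, P6, P8}
10. P3@(0, -2, -1) [+x clear] — {P1, P10, P11, P12, P2, P3, P4, P5, P6, P8}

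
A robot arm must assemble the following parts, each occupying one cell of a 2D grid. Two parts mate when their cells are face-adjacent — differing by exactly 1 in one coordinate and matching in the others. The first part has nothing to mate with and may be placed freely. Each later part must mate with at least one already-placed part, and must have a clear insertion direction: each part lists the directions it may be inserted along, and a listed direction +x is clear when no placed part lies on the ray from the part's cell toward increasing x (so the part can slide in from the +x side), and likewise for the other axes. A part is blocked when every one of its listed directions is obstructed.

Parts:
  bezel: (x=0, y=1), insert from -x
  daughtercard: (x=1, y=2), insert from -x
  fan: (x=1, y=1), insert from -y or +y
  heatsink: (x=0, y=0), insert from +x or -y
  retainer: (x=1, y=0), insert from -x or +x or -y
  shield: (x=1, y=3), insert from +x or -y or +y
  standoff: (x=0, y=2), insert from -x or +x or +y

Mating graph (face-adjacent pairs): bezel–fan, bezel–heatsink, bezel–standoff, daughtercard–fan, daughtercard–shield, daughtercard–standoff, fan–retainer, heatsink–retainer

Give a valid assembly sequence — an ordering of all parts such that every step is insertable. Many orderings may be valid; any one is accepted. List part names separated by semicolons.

1. retainer@(1, 0) [-x clear] — {retainer}
2. heatsink@(0, 0) [-y clear] — {heatsink, retainer}
3. fan@(1, 1) [+y clear] — {fan, heatsink, retainer}
4. daughtercard@(1, 2) [-x clear] — {daughtercard, fan, heatsink, retainer}
5. standoff@(0, 2) [-x clear] — {daughtercard, fan, heatsink, retainer, standoff}
6. bezel@(0, 1) [-x clear] — {bezel, daughtercard, fan, heatsink, retainer, standoff}
7. shield@(1, 3) [+x clear] — {bezel, daughtercard, fan, heatsink, retainer, shield, standoff}

retainer; heatsink; fan; daughtercard; standoff; bezel; shield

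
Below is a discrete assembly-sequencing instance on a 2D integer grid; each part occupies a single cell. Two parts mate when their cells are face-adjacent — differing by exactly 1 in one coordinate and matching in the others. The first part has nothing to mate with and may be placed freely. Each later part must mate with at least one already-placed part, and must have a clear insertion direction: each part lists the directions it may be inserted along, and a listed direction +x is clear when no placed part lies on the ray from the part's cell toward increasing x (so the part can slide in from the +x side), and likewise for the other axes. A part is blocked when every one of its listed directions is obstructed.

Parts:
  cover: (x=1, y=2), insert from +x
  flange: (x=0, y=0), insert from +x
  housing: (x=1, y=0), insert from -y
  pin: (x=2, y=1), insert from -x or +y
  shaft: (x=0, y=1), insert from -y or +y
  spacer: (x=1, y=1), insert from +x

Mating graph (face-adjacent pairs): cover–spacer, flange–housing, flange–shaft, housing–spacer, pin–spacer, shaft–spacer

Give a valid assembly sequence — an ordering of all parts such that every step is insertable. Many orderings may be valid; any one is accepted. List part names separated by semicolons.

cover; spacer; shaft; flange; housing; pin

1. cover@(1, 2) [+x clear] — {cover}
2. spacer@(1, 1) [+x clear] — {cover, spacer}
3. shaft@(0, 1) [-y clear] — {cover, shaft, spacer}
4. flange@(0, 0) [+x clear] — {cover, flange, shaft, spacer}
5. housing@(1, 0) [-y clear] — {cover, flange, housing, shaft, spacer}
6. pin@(2, 1) [+y clear] — {cover, flange, housing, pin, shaft, spacer}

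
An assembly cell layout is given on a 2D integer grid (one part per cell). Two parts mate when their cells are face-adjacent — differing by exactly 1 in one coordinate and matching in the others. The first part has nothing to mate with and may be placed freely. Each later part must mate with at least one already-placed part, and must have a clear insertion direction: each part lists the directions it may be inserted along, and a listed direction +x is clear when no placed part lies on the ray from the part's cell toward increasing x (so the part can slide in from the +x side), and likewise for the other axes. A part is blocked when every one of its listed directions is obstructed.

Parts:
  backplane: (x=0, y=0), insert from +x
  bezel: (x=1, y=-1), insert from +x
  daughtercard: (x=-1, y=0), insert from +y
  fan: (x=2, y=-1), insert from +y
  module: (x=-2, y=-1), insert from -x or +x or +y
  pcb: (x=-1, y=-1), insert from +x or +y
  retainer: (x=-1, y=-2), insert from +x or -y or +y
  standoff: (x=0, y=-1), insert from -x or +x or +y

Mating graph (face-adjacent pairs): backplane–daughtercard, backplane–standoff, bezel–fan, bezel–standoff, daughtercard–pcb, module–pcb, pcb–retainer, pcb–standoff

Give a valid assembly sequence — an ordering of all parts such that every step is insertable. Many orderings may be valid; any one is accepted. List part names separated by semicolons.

1. backplane@(0, 0) [+x clear] — {backplane}
2. daughtercard@(-1, 0) [+y clear] — {backplane, daughtercard}
3. pcb@(-1, -1) [+x clear] — {backplane, daughtercard, pcb}
4. retainer@(-1, -2) [+x clear] — {backplane, daughtercard, pcb, retainer}
5. module@(-2, -1) [-x clear] — {backplane, daughtercard, module, pcb, retainer}
6. standoff@(0, -1) [+x clear] — {backplane, daughtercard, module, pcb, retainer, standoff}
7. bezel@(1, -1) [+x clear] — {backplane, bezel, daughtercard, module, pcb, retainer, standoff}
8. fan@(2, -1) [+y clear] — {backplane, bezel, daughtercard, fan, module, pcb, retainer, standoff}

backplane; daughtercard; pcb; retainer; module; standoff; bezel; fan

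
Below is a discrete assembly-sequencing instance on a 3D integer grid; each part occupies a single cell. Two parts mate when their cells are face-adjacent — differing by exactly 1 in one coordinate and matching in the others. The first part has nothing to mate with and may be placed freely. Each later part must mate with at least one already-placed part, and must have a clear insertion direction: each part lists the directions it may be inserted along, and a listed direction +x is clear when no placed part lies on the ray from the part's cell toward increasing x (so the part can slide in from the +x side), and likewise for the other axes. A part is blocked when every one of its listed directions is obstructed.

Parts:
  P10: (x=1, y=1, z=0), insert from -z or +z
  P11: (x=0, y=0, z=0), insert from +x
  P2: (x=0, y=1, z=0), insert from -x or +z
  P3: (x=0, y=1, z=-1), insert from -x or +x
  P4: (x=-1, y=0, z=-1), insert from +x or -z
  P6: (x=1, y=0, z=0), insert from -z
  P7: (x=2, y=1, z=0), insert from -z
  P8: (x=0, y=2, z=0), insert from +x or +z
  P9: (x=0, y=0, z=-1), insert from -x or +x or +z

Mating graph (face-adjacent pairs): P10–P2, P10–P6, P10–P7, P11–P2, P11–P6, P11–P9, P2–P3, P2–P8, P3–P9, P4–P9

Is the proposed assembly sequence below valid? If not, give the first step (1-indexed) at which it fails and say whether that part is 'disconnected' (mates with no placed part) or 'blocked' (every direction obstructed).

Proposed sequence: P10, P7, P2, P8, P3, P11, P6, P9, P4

1. P10@(1, 1, 0) [-z clear] — {P10}
2. P7@(2, 1, 0) [-z clear] — {P10, P7}
3. P2@(0, 1, 0) [-x clear] — {P10, P2, P7}
4. P8@(0, 2, 0) [+x clear] — {P10, P2, P7, P8}
5. P3@(0, 1, -1) [-x clear] — {P10, P2, P3, P7, P8}
6. P11@(0, 0, 0) [+x clear] — {P10, P11, P2, P3, P7, P8}
7. P6@(1, 0, 0) [-z clear] — {P10, P11, P2, P3, P6, P7, P8}
8. P9@(0, 0, -1) [-x clear] — {P10, P11, P2, P3, P6, P7, P8, P9}
9. P4@(-1, 0, -1) [-z clear] — {P10, P11, P2, P3, P4, P6, P7, P8, P9}

Valid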